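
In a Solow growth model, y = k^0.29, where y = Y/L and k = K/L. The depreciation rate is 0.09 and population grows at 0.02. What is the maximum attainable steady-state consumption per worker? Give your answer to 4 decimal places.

c_gold ≈ 1.0549

Break-even investment rate: n + δ = 0.02 + 0.09 = 0.11.
Setting f'(k) = n+δ gives 0.29·k^(0.29−1) = 0.11, hence k_gold = (0.29/0.11)^(1/0.71) ≈ 3.9171.
y_gold = 3.9171^0.29 ≈ 1.4858.
c_gold = y_gold − (n+δ)·k_gold = 1.4858 − 0.11·3.9171 ≈ 1.0549.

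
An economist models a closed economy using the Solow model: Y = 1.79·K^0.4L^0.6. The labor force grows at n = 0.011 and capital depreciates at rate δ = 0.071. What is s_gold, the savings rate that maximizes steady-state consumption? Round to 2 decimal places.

Capital per worker breaks even when investment replaces (n + δ)·k; here n + δ = 0.082.
At the golden rule MPK = n+δ, and in any Cobb-Douglas steady state s = (n+δ)·k/y = MPK·k/y = capital's share 0.4.

s_gold = 0.40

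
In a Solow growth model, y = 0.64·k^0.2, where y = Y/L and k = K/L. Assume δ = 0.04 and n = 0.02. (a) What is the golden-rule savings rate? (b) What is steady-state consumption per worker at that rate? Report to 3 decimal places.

(a) s_gold = 0.200; (b) c_gold ≈ 0.619

Capital per worker breaks even when investment replaces (n + δ)·k; here n + δ = 0.06.
For Cobb-Douglas, s_gold equals capital's share: s_gold = 0.2.
Golden rule sets MPK = n+δ: 0.2·0.64·k^(0.2−1) = 0.06, so k_gold = (0.2·0.64/0.06)^(1/0.8) ≈ 2.5782.
y_gold = 0.64·2.5782^0.2 ≈ 0.7735; c_gold = (1−0.2)·y_gold ≈ 0.6188.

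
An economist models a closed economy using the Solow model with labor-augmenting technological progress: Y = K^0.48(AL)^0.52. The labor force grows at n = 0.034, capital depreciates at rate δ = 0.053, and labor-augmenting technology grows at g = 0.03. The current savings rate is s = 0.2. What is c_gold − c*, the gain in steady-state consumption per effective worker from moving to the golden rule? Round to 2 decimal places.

Δc ≈ 0.60

n + g + δ = 0.034 + 0.03 + 0.053 = 0.117.
Current steady state (s = 0.2): k* = (0.2/0.117)^(1/0.52) ≈ 2.8040, y* = 2.8040^0.48 ≈ 1.6403, c* = (1−0.2)·1.6403 ≈ 1.3123.
Golden rule sets MPK = n+g+δ: 0.48·k^(0.48−1) = 0.117, so k_gold = (0.48/0.117)^(1/0.52) ≈ 15.0992.
y_gold = 15.0992^0.48 ≈ 3.6804, c_gold = y_gold − 0.117·k_gold ≈ 1.9138.
Gain: Δc = 1.9138 − 1.3123 ≈ 0.6015.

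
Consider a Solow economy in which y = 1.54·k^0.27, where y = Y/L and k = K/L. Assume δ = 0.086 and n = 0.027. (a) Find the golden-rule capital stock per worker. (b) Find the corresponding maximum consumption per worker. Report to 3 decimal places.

Capital per worker breaks even when investment replaces (n + δ)·k; here n + δ = 0.113.
Golden rule sets MPK = n+δ: 0.27·1.54·k^(0.27−1) = 0.113, so k_gold = (0.27·1.54/0.113)^(1/0.73) ≈ 5.9577.
y_gold = 1.54·5.9577^0.27 ≈ 2.4934; c_gold = y_gold − 0.113·k_gold ≈ 1.8202.

(a) k_gold ≈ 5.958; (b) c_gold ≈ 1.820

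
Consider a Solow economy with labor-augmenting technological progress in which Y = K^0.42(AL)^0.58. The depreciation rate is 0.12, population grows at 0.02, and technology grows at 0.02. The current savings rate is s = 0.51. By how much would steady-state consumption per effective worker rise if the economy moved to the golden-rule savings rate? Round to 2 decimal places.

Capital per effective worker breaks even when investment replaces (n + g + δ)·k; here n + g + δ = 0.16.
Current steady state (s = 0.51): k* = (0.51/0.16)^(1/0.58) ≈ 7.3793, y* = 7.3793^0.42 ≈ 2.3151, c* = (1−0.51)·2.3151 ≈ 1.1344.
At the golden rule the marginal product of capital equals n+g+δ: 0.42·k^(0.42−1) = 0.16. Solving, k_gold = (0.42/0.16)^(1/0.58) ≈ 5.2800.
y_gold = 5.2800^0.42 ≈ 2.0114, c_gold = y_gold − 0.16·k_gold ≈ 1.1666.
Gain: Δc = 1.1666 − 1.1344 ≈ 0.0322.

Δc ≈ 0.03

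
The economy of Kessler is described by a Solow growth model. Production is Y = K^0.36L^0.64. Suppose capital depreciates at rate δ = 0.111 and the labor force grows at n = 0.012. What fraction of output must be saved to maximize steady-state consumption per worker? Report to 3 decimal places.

Break-even investment rate: n + δ = 0.012 + 0.111 = 0.123.
At the golden rule MPK = n+δ, and in any Cobb-Douglas steady state s = (n+δ)·k/y = MPK·k/y = capital's share 0.36.

s_gold = 0.360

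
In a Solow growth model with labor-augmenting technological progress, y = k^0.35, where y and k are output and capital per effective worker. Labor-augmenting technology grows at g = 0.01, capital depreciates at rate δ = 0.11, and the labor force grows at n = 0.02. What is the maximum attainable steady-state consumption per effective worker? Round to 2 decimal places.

c_gold ≈ 1.06

The effective depreciation rate is n + g + δ = 0.02 + 0.01 + 0.11 = 0.14.
Maximizing c = f(k) − (n+g+δ)·k gives f'(k) = n+g+δ, i.e. 0.35·k^(0.35−1) = 0.14, so k_gold = (0.35/0.14)^(1/0.65) ≈ 4.0946.
y_gold = 4.0946^0.35 ≈ 1.6379.
c_gold = y_gold − (n+g+δ)·k_gold = 1.6379 − 0.14·4.0946 ≈ 1.0646.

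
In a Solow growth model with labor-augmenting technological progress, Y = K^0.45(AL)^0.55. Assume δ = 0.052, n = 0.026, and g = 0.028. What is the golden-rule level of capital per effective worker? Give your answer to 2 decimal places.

k_gold ≈ 13.86

Capital per effective worker breaks even when investment replaces (n + g + δ)·k; here n + g + δ = 0.106.
At the golden rule the marginal product of capital equals n+g+δ: 0.45·k^(0.45−1) = 0.106. Solving, k_gold = (0.45/0.106)^(1/0.55) ≈ 13.8563.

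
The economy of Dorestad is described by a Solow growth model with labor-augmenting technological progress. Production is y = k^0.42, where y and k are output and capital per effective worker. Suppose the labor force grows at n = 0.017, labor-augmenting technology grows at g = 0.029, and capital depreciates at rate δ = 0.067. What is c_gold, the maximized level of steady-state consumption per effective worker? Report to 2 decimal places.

c_gold ≈ 1.50

Capital per effective worker breaks even when investment replaces (n + g + δ)·k; here n + g + δ = 0.113.
At the golden rule the marginal product of capital equals n+g+δ: 0.42·k^(0.42−1) = 0.113. Solving, k_gold = (0.42/0.113)^(1/0.58) ≈ 9.6173.
y_gold = 9.6173^0.42 ≈ 2.5875.
c_gold = y_gold − (n+g+δ)·k_gold = 2.5875 − 0.113·9.6173 ≈ 1.5008.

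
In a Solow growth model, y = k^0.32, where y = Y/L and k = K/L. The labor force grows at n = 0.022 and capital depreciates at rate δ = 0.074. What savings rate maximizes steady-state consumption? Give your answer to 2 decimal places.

Capital per worker breaks even when investment replaces (n + δ)·k; here n + δ = 0.096.
At the golden rule MPK = n+δ, and in any Cobb-Douglas steady state s = (n+δ)·k/y = MPK·k/y = capital's share 0.32.

s_gold = 0.32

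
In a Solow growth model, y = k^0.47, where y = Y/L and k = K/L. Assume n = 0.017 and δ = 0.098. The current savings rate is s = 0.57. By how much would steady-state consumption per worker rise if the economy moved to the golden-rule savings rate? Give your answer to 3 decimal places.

Δc ≈ 0.069

n + δ = 0.017 + 0.098 = 0.115.
Current steady state (s = 0.57): k* = (0.57/0.115)^(1/0.53) ≈ 20.4953, y* = 20.4953^0.47 ≈ 4.1350, c* = (1−0.57)·4.1350 ≈ 1.7781.
Maximizing c = f(k) − (n+δ)·k gives f'(k) = n+δ, i.e. 0.47·k^(0.47−1) = 0.115, so k_gold = (0.47/0.115)^(1/0.53) ≈ 14.2425.
y_gold = 14.2425^0.47 ≈ 3.4849, c_gold = y_gold − 0.115·k_gold ≈ 1.8470.
Gain: Δc = 1.8470 − 1.7781 ≈ 0.0689.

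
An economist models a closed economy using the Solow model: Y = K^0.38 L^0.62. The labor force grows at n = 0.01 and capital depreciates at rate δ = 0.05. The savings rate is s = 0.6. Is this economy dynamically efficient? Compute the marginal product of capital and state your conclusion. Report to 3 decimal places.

dynamically inefficient; MPK ≈ 0.038

The effective depreciation rate is n + δ = 0.01 + 0.05 = 0.06.
Steady-state k*: s·k^0.38 = 0.06·k gives k* = (0.6/0.06)^(1/0.62) ≈ 41.0113.
MPK = 0.38·41.0113^(-0.62) ≈ 0.0380.
MPK < n+δ = 0.06, so the economy is dynamically inefficient (over-saving).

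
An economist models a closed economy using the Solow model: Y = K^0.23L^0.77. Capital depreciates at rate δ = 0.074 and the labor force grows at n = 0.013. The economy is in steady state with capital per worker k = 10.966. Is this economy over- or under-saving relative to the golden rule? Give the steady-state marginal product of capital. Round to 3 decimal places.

over-saving; MPK ≈ 0.036

The effective depreciation rate is n + δ = 0.013 + 0.074 = 0.087.
MPK = 0.23·k^(0.23−1) = 0.23·10.966^(-0.77) ≈ 0.0364.
MPK < 0.087, so the economy is dynamically inefficient (over-saving).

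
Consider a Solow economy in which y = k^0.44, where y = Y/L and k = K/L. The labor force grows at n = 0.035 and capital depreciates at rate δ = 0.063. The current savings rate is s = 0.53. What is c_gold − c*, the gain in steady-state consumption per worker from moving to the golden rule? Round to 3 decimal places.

The effective depreciation rate is n + δ = 0.035 + 0.063 = 0.098.
Current steady state (s = 0.53): k* = (0.53/0.098)^(1/0.56) ≈ 20.3712, y* = 20.3712^0.44 ≈ 3.7668, c* = (1−0.53)·3.7668 ≈ 1.7704.
At the golden rule the marginal product of capital equals n+δ: 0.44·k^(0.44−1) = 0.098. Solving, k_gold = (0.44/0.098)^(1/0.56) ≈ 14.6114.
y_gold = 14.6114^0.44 ≈ 3.2543, c_gold = y_gold − 0.098·k_gold ≈ 1.8224.
Gain: Δc = 1.8224 − 1.7704 ≈ 0.0521.

Δc ≈ 0.052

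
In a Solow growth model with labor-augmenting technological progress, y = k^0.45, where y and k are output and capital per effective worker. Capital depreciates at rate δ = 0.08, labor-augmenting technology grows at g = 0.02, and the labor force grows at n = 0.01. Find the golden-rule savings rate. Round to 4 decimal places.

n + g + δ = 0.01 + 0.02 + 0.08 = 0.11.
At the golden rule MPK = n+g+δ, and in any Cobb-Douglas steady state s = (n+g+δ)·k/y = MPK·k/y = capital's share 0.45.

s_gold = 0.4500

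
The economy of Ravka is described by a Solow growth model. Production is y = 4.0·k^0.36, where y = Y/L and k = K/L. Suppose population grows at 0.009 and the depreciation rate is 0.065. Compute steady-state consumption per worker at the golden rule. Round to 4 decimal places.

The effective depreciation rate is n + δ = 0.009 + 0.065 = 0.074.
Golden rule sets MPK = n+δ: 0.36·4.0·k^(0.36−1) = 0.074, so k_gold = (0.36·4.0/0.074)^(1/0.64) ≈ 103.3396.
y_gold = 4.0·103.3396^0.36 ≈ 21.2420.
c_gold = y_gold − (n+δ)·k_gold = 21.2420 − 0.074·103.3396 ≈ 13.5949.

c_gold ≈ 13.5949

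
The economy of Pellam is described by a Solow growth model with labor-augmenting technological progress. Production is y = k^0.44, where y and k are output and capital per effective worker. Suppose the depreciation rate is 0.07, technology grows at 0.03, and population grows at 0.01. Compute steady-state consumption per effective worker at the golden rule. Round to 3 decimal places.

Break-even investment rate: n + g + δ = 0.01 + 0.03 + 0.07 = 0.11.
Golden rule sets MPK = n+g+δ: 0.44·k^(0.44−1) = 0.11, so k_gold = (0.44/0.11)^(1/0.56) ≈ 11.8880.
y_gold = 11.8880^0.44 ≈ 2.9720.
c_gold = y_gold − (n+g+δ)·k_gold = 2.9720 − 0.11·11.8880 ≈ 1.6643.

c_gold ≈ 1.664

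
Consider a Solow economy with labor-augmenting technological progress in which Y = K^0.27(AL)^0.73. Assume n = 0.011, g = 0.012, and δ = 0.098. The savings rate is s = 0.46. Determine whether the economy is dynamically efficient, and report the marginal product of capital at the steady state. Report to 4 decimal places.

dynamically inefficient; MPK ≈ 0.0710

Capital per effective worker breaks even when investment replaces (n + g + δ)·k; here n + g + δ = 0.121.
Steady-state k*: s·k^0.27 = 0.121·k gives k* = (0.46/0.121)^(1/0.73) ≈ 6.2299.
MPK = 0.27·6.2299^(-0.73) ≈ 0.0710.
MPK < n+g+δ = 0.121, so the economy is dynamically inefficient (over-saving).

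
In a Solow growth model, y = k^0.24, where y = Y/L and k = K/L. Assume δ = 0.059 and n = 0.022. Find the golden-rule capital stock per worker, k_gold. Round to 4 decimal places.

Break-even investment rate: n + δ = 0.022 + 0.059 = 0.081.
Golden rule sets MPK = n+δ: 0.24·k^(0.24−1) = 0.081, so k_gold = (0.24/0.081)^(1/0.76) ≈ 4.1753.

k_gold ≈ 4.1753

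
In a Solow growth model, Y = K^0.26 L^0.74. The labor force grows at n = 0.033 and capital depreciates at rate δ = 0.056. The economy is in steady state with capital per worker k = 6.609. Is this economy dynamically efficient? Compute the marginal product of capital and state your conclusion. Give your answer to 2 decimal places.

dynamically inefficient; MPK ≈ 0.06

n + δ = 0.033 + 0.056 = 0.089.
MPK = 0.26·k^(0.26−1) = 0.26·6.609^(-0.74) ≈ 0.0643.
MPK < 0.089, so the economy is dynamically inefficient (over-saving).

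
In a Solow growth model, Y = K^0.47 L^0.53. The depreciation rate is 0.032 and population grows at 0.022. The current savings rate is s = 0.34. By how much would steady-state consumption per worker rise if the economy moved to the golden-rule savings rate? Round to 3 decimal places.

Δc ≈ 0.237

n + δ = 0.022 + 0.032 = 0.054.
Current steady state (s = 0.34): k* = (0.34/0.054)^(1/0.53) ≈ 32.1890, y* = 32.1890^0.47 ≈ 5.1124, c* = (1−0.34)·5.1124 ≈ 3.3742.
Golden rule sets MPK = n+δ: 0.47·k^(0.47−1) = 0.054, so k_gold = (0.47/0.054)^(1/0.53) ≈ 59.2962.
y_gold = 59.2962^0.47 ≈ 6.8128, c_gold = y_gold − 0.054·k_gold ≈ 3.6108.
Gain: Δc = 3.6108 − 3.3742 ≈ 0.2366.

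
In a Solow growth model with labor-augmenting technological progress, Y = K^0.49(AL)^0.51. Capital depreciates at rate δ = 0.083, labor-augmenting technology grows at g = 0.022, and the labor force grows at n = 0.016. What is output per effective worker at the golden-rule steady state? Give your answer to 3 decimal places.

Capital per effective worker breaks even when investment replaces (n + g + δ)·k; here n + g + δ = 0.121.
Maximizing c = f(k) − (n+g+δ)·k gives f'(k) = n+g+δ, i.e. 0.49·k^(0.49−1) = 0.121, so k_gold = (0.49/0.121)^(1/0.51) ≈ 15.5239.
Output: y_gold = k_gold^0.49 = 15.5239^0.49 ≈ 3.8335.

y_gold ≈ 3.833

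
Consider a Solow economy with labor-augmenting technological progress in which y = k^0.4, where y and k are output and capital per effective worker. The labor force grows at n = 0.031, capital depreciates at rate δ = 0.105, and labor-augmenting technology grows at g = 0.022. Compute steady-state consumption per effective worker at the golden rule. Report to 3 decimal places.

n + g + δ = 0.031 + 0.022 + 0.105 = 0.158.
Setting f'(k) = n+g+δ gives 0.4·k^(0.4−1) = 0.158, hence k_gold = (0.4/0.158)^(1/0.6) ≈ 4.7026.
y_gold = 4.7026^0.4 ≈ 1.8575.
c_gold = y_gold − (n+g+δ)·k_gold = 1.8575 − 0.158·4.7026 ≈ 1.1145.

c_gold ≈ 1.115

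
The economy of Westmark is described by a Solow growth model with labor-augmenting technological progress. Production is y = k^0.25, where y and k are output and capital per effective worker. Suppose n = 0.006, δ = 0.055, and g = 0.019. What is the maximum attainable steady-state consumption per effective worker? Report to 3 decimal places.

Break-even investment rate: n + g + δ = 0.006 + 0.019 + 0.055 = 0.08.
Setting f'(k) = n+g+δ gives 0.25·k^(0.25−1) = 0.08, hence k_gold = (0.25/0.08)^(1/0.75) ≈ 4.5688.
y_gold = 4.5688^0.25 ≈ 1.4620.
c_gold = y_gold − (n+g+δ)·k_gold = 1.4620 − 0.08·4.5688 ≈ 1.0965.

c_gold ≈ 1.097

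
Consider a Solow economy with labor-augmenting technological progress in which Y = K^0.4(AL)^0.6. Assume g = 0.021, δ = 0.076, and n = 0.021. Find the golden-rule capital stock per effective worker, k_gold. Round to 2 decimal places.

k_gold ≈ 7.65

n + g + δ = 0.021 + 0.021 + 0.076 = 0.118.
Golden rule sets MPK = n+g+δ: 0.4·k^(0.4−1) = 0.118, so k_gold = (0.4/0.118)^(1/0.6) ≈ 7.6494.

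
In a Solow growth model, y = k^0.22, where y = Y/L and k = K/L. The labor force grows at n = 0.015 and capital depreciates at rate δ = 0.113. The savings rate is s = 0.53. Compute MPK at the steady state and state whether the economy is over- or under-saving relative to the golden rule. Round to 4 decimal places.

Break-even investment rate: n + δ = 0.015 + 0.113 = 0.128.
Steady-state k*: s·k^0.22 = 0.128·k gives k* = (0.53/0.128)^(1/0.78) ≈ 6.1817.
MPK = 0.22·6.1817^(-0.78) ≈ 0.0531.
MPK < n+δ = 0.128, so the economy is dynamically inefficient (over-saving).

over-saving; MPK ≈ 0.0531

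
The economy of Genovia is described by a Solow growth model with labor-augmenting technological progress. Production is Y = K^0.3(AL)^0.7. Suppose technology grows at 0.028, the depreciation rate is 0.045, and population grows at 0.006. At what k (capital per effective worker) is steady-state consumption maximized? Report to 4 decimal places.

The effective depreciation rate is n + g + δ = 0.006 + 0.028 + 0.045 = 0.079.
At the golden rule the marginal product of capital equals n+g+δ: 0.3·k^(0.3−1) = 0.079. Solving, k_gold = (0.3/0.079)^(1/0.7) ≈ 6.7274.

k_gold ≈ 6.7274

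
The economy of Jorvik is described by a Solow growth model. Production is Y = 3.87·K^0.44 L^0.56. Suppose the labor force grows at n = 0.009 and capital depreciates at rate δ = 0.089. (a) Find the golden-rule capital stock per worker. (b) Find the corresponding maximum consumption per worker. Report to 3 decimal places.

n + δ = 0.009 + 0.089 = 0.098.
Maximizing c = f(k) − (n+δ)·k gives f'(k) = n+δ, i.e. 0.44·3.87·k^(0.44−1) = 0.098, so k_gold = (0.44·3.87/0.098)^(1/0.56) ≈ 163.7473.
y_gold = 3.87·163.7473^0.44 ≈ 36.4710; c_gold = y_gold − 0.098·k_gold ≈ 20.4238.

(a) k_gold ≈ 163.747; (b) c_gold ≈ 20.424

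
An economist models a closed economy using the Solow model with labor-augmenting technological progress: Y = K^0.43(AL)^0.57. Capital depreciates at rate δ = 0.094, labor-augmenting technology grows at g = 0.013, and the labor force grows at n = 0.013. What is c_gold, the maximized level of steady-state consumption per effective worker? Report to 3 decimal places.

c_gold ≈ 1.493

n + g + δ = 0.013 + 0.013 + 0.094 = 0.12.
Maximizing c = f(k) − (n+g+δ)·k gives f'(k) = n+g+δ, i.e. 0.43·k^(0.43−1) = 0.12, so k_gold = (0.43/0.12)^(1/0.57) ≈ 9.3850.
y_gold = 9.3850^0.43 ≈ 2.6191.
c_gold = y_gold − (n+g+δ)·k_gold = 2.6191 − 0.12·9.3850 ≈ 1.4929.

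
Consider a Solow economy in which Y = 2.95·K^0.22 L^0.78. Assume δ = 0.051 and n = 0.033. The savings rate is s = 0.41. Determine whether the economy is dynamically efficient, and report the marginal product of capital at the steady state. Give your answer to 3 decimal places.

dynamically inefficient; MPK ≈ 0.045

Capital per worker breaks even when investment replaces (n + δ)·k; here n + δ = 0.084.
Steady-state k*: s·A·k^0.22 = 0.084·k gives k* = (0.41·2.95/0.084)^(1/0.78) ≈ 30.5516.
MPK = 0.22·2.95·30.5516^(-0.78) ≈ 0.0451.
MPK < n+δ = 0.084, so the economy is dynamically inefficient (over-saving).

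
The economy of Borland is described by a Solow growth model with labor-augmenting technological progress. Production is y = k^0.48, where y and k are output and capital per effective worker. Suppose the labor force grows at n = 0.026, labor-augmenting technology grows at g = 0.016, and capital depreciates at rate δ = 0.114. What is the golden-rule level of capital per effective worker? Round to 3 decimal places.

k_gold ≈ 8.683

n + g + δ = 0.026 + 0.016 + 0.114 = 0.156.
Maximizing c = f(k) − (n+g+δ)·k gives f'(k) = n+g+δ, i.e. 0.48·k^(0.48−1) = 0.156, so k_gold = (0.48/0.156)^(1/0.52) ≈ 8.6833.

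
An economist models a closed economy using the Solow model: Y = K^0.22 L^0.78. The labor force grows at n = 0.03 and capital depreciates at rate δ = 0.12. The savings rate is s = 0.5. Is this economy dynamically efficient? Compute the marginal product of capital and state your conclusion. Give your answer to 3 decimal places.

n + δ = 0.03 + 0.12 = 0.15.
Steady-state k*: s·k^0.22 = 0.15·k gives k* = (0.5/0.15)^(1/0.78) ≈ 4.6812.
MPK = 0.22·4.6812^(-0.78) ≈ 0.0660.
MPK < n+δ = 0.15, so the economy is dynamically inefficient (over-saving).

dynamically inefficient; MPK ≈ 0.066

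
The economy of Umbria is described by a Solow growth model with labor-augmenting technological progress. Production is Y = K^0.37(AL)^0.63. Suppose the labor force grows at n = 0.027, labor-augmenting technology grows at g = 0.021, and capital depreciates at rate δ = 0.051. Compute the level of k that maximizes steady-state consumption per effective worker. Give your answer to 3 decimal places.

Capital per effective worker breaks even when investment replaces (n + g + δ)·k; here n + g + δ = 0.099.
At the golden rule the marginal product of capital equals n+g+δ: 0.37·k^(0.37−1) = 0.099. Solving, k_gold = (0.37/0.099)^(1/0.63) ≈ 8.1065.

k_gold ≈ 8.107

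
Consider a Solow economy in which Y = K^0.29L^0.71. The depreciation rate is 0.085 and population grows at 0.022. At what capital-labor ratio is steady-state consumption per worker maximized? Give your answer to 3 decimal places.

n + δ = 0.022 + 0.085 = 0.107.
Setting f'(k) = n+δ gives 0.29·k^(0.29−1) = 0.107, hence k_gold = (0.29/0.107)^(1/0.71) ≈ 4.0727.

k_gold ≈ 4.073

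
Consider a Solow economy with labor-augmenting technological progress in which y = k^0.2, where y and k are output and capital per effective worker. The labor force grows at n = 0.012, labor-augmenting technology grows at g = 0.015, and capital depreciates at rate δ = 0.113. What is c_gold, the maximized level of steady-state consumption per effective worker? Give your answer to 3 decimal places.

The effective depreciation rate is n + g + δ = 0.012 + 0.015 + 0.113 = 0.14.
Setting f'(k) = n+g+δ gives 0.2·k^(0.2−1) = 0.14, hence k_gold = (0.2/0.14)^(1/0.8) ≈ 1.5618.
y_gold = 1.5618^0.2 ≈ 1.0933.
c_gold = y_gold − (n+g+δ)·k_gold = 1.0933 − 0.14·1.5618 ≈ 0.8746.

c_gold ≈ 0.875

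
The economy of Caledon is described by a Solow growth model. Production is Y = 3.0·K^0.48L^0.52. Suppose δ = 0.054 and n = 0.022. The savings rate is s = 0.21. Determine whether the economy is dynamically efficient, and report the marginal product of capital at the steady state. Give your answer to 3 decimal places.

The effective depreciation rate is n + δ = 0.022 + 0.054 = 0.076.
Steady-state k*: s·A·k^0.48 = 0.076·k gives k* = (0.21·3.0/0.076)^(1/0.52) ≈ 58.3980.
MPK = 0.48·3.0·58.3980^(-0.52) ≈ 0.1737.
MPK > n+δ = 0.076, so the economy is dynamically efficient (under-saving).

dynamically efficient; MPK ≈ 0.174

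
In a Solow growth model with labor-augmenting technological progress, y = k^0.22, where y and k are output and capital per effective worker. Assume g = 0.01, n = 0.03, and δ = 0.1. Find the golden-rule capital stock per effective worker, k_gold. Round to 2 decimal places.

k_gold ≈ 1.79

The effective depreciation rate is n + g + δ = 0.03 + 0.01 + 0.1 = 0.14.
Maximizing c = f(k) − (n+g+δ)·k gives f'(k) = n+g+δ, i.e. 0.22·k^(0.22−1) = 0.14, so k_gold = (0.22/0.14)^(1/0.78) ≈ 1.7851.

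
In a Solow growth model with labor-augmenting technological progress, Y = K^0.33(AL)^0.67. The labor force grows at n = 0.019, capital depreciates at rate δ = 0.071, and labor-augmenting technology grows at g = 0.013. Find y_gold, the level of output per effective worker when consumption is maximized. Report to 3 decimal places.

y_gold ≈ 1.774

n + g + δ = 0.019 + 0.013 + 0.071 = 0.103.
Setting f'(k) = n+g+δ gives 0.33·k^(0.33−1) = 0.103, hence k_gold = (0.33/0.103)^(1/0.67) ≈ 5.6851.
Output: y_gold = k_gold^0.33 = 5.6851^0.33 ≈ 1.7745.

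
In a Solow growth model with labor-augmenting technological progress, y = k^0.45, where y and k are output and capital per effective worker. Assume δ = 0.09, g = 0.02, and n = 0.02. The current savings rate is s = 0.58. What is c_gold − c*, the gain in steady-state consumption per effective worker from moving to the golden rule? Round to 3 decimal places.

The effective depreciation rate is n + g + δ = 0.02 + 0.02 + 0.09 = 0.13.
Current steady state (s = 0.58): k* = (0.58/0.13)^(1/0.55) ≈ 15.1664, y* = 15.1664^0.45 ≈ 3.3994, c* = (1−0.58)·3.3994 ≈ 1.4277.
Golden rule sets MPK = n+g+δ: 0.45·k^(0.45−1) = 0.13, so k_gold = (0.45/0.13)^(1/0.55) ≈ 9.5607.
y_gold = 9.5607^0.45 ≈ 2.7620, c_gold = y_gold − 0.13·k_gold ≈ 1.5191.
Gain: Δc = 1.5191 − 1.4277 ≈ 0.0914.

Δc ≈ 0.091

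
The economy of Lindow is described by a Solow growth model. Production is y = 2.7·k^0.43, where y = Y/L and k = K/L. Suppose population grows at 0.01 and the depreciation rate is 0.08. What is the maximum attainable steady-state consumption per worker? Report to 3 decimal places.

c_gold ≈ 10.594

n + δ = 0.01 + 0.08 = 0.09.
Setting f'(k) = n+δ gives 0.43·2.7·k^(0.43−1) = 0.09, hence k_gold = (0.43·2.7/0.09)^(1/0.57) ≈ 88.7980.
y_gold = 2.7·88.7980^0.43 ≈ 18.5856.
c_gold = y_gold − (n+δ)·k_gold = 18.5856 − 0.09·88.7980 ≈ 10.5938.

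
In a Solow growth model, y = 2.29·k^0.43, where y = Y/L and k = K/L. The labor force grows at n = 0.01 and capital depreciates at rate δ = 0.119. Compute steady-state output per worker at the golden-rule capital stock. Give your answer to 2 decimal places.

y_gold ≈ 10.61

Capital per worker breaks even when investment replaces (n + δ)·k; here n + δ = 0.129.
Golden rule sets MPK = n+δ: 0.43·2.29·k^(0.43−1) = 0.129, so k_gold = (0.43·2.29/0.129)^(1/0.57) ≈ 35.3689.
Output: y_gold = 2.29·k_gold^0.43 = 2.29·35.3689^0.43 ≈ 10.6107.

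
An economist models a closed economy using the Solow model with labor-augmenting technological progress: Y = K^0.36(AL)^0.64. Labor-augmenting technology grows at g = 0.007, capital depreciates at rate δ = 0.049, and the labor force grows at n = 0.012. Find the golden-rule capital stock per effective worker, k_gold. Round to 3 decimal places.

n + g + δ = 0.012 + 0.007 + 0.049 = 0.068.
At the golden rule the marginal product of capital equals n+g+δ: 0.36·k^(0.36−1) = 0.068. Solving, k_gold = (0.36/0.068)^(1/0.64) ≈ 13.5185.

k_gold ≈ 13.518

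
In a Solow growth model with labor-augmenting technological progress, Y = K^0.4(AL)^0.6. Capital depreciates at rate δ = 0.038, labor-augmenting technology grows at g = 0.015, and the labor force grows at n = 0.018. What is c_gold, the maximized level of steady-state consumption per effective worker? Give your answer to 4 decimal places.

c_gold ≈ 1.8997

Capital per effective worker breaks even when investment replaces (n + g + δ)·k; here n + g + δ = 0.071.
At the golden rule the marginal product of capital equals n+g+δ: 0.4·k^(0.4−1) = 0.071. Solving, k_gold = (0.4/0.071)^(1/0.6) ≈ 17.8376.
y_gold = 17.8376^0.4 ≈ 3.1662.
c_gold = y_gold − (n+g+δ)·k_gold = 3.1662 − 0.071·17.8376 ≈ 1.8997.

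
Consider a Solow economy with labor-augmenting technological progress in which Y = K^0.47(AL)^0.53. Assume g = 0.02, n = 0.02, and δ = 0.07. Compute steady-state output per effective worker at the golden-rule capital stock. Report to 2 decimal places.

Break-even investment rate: n + g + δ = 0.02 + 0.02 + 0.07 = 0.11.
Golden rule sets MPK = n+g+δ: 0.47·k^(0.47−1) = 0.11, so k_gold = (0.47/0.11)^(1/0.53) ≈ 15.4885.
Output: y_gold = k_gold^0.47 = 15.4885^0.47 ≈ 3.6250.

y_gold ≈ 3.62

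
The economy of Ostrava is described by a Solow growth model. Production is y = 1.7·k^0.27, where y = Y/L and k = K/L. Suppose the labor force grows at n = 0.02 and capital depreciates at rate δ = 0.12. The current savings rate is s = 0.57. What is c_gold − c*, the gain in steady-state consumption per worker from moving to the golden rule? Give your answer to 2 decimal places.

Δc ≈ 0.43

n + δ = 0.02 + 0.12 = 0.14.
Current steady state (s = 0.57): k* = (0.57·1.7/0.14)^(1/0.73) ≈ 14.1564, y* = 1.7·14.1564^0.27 ≈ 3.4770, c* = (1−0.57)·3.4770 ≈ 1.4951.
Setting f'(k) = n+δ gives 0.27·1.7·k^(0.27−1) = 0.14, hence k_gold = (0.27·1.7/0.14)^(1/0.73) ≈ 5.0865.
y_gold = 1.7·5.0865^0.27 ≈ 2.6374, c_gold = y_gold − 0.14·k_gold ≈ 1.9253.
Gain: Δc = 1.9253 − 1.4951 ≈ 0.4302.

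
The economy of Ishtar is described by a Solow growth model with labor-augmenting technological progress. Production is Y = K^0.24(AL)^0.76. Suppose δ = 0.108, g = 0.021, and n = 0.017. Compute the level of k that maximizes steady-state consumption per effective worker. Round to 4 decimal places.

k_gold ≈ 1.9232

Break-even investment rate: n + g + δ = 0.017 + 0.021 + 0.108 = 0.146.
Setting f'(k) = n+g+δ gives 0.24·k^(0.24−1) = 0.146, hence k_gold = (0.24/0.146)^(1/0.76) ≈ 1.9232.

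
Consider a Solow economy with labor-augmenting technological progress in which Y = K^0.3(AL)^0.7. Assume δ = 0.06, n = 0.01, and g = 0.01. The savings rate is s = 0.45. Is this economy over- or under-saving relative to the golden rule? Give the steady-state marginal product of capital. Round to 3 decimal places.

over-saving; MPK ≈ 0.053

The effective depreciation rate is n + g + δ = 0.01 + 0.01 + 0.06 = 0.08.
Steady-state k*: s·k^0.3 = 0.08·k gives k* = (0.45/0.08)^(1/0.7) ≈ 11.7924.
MPK = 0.3·11.7924^(-0.7) ≈ 0.0533.
MPK < n+g+δ = 0.08, so the economy is dynamically inefficient (over-saving).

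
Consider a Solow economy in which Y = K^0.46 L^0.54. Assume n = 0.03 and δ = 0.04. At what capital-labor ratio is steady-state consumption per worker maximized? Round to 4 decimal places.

Break-even investment rate: n + δ = 0.03 + 0.04 = 0.07.
Golden rule sets MPK = n+δ: 0.46·k^(0.46−1) = 0.07, so k_gold = (0.46/0.07)^(1/0.54) ≈ 32.6727.

k_gold ≈ 32.6727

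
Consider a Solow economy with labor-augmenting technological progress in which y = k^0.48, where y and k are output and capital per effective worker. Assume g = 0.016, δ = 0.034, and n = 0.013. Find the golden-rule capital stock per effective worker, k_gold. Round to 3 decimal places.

n + g + δ = 0.013 + 0.016 + 0.034 = 0.063.
Setting f'(k) = n+g+δ gives 0.48·k^(0.48−1) = 0.063, hence k_gold = (0.48/0.063)^(1/0.52) ≈ 49.6550.

k_gold ≈ 49.655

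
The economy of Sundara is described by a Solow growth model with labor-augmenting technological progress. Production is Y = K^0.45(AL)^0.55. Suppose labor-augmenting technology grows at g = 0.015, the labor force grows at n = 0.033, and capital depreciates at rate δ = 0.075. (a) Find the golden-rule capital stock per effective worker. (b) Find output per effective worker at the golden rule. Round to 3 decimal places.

The effective depreciation rate is n + g + δ = 0.033 + 0.015 + 0.075 = 0.123.
At the golden rule the marginal product of capital equals n+g+δ: 0.45·k^(0.45−1) = 0.123. Solving, k_gold = (0.45/0.123)^(1/0.55) ≈ 10.5729.
y_gold = 10.5729^0.45 ≈ 2.8899.

(a) k_gold ≈ 10.573; (b) y_gold ≈ 2.890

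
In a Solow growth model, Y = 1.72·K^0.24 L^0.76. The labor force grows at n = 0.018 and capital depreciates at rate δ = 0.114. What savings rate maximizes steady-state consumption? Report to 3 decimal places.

n + δ = 0.018 + 0.114 = 0.132.
At the golden rule MPK = n+δ, and in any Cobb-Douglas steady state s = (n+δ)·k/y = MPK·k/y = capital's share 0.24.

s_gold = 0.240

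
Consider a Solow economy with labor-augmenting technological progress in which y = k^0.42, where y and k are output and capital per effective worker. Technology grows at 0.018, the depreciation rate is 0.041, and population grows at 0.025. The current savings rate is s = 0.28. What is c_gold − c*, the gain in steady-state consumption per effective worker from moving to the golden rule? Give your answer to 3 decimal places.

Δc ≈ 0.139

The effective depreciation rate is n + g + δ = 0.025 + 0.018 + 0.041 = 0.084.
Current steady state (s = 0.28): k* = (0.28/0.084)^(1/0.58) ≈ 7.9710, y* = 7.9710^0.42 ≈ 2.3913, c* = (1−0.28)·2.3913 ≈ 1.7217.
Maximizing c = f(k) − (n+g+δ)·k gives f'(k) = n+g+δ, i.e. 0.42·k^(0.42−1) = 0.084, so k_gold = (0.42/0.084)^(1/0.58) ≈ 16.0369.
y_gold = 16.0369^0.42 ≈ 3.2074, c_gold = y_gold − 0.084·k_gold ≈ 1.8603.
Gain: Δc = 1.8603 − 1.7217 ≈ 0.1385.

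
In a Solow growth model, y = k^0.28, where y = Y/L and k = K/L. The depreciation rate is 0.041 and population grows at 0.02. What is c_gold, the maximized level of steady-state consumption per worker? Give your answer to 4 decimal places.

Break-even investment rate: n + δ = 0.02 + 0.041 = 0.061.
Golden rule sets MPK = n+δ: 0.28·k^(0.28−1) = 0.061, so k_gold = (0.28/0.061)^(1/0.72) ≈ 8.3024.
y_gold = 8.3024^0.28 ≈ 1.8087.
c_gold = y_gold − (n+δ)·k_gold = 1.8087 − 0.061·8.3024 ≈ 1.3023.

c_gold ≈ 1.3023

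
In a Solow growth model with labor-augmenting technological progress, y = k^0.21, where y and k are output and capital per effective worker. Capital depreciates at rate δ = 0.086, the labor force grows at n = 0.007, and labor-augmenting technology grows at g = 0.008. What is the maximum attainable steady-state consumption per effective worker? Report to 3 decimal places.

c_gold ≈ 0.960

Break-even investment rate: n + g + δ = 0.007 + 0.008 + 0.086 = 0.101.
Setting f'(k) = n+g+δ gives 0.21·k^(0.21−1) = 0.101, hence k_gold = (0.21/0.101)^(1/0.79) ≈ 2.5258.
y_gold = 2.5258^0.21 ≈ 1.2148.
c_gold = y_gold − (n+g+δ)·k_gold = 1.2148 − 0.101·2.5258 ≈ 0.9597.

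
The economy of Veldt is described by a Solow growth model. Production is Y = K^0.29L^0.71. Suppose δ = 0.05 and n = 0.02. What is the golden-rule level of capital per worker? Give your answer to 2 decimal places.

Capital per worker breaks even when investment replaces (n + δ)·k; here n + δ = 0.07.
Golden rule sets MPK = n+δ: 0.29·k^(0.29−1) = 0.07, so k_gold = (0.29/0.07)^(1/0.71) ≈ 7.4035.

k_gold ≈ 7.40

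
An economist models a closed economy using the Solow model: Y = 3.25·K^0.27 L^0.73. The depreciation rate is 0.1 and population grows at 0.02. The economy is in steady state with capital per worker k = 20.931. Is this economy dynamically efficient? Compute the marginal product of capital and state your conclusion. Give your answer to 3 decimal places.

dynamically inefficient; MPK ≈ 0.095

n + δ = 0.02 + 0.1 = 0.12.
MPK = 0.27·3.25·k^(0.27−1) = 0.27·3.25·20.931^(-0.73) ≈ 0.0953.
MPK < 0.12, so the economy is dynamically inefficient (over-saving).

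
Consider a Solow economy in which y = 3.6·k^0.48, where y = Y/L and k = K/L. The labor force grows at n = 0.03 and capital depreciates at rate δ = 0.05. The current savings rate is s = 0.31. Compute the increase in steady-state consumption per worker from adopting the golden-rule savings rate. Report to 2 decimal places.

Δc ≈ 3.63

n + δ = 0.03 + 0.05 = 0.08.
Current steady state (s = 0.31): k* = (0.31·3.6/0.08)^(1/0.52) ≈ 158.8928, y* = 3.6·158.8928^0.48 ≈ 41.0046, c* = (1−0.31)·41.0046 ≈ 28.2932.
At the golden rule the marginal product of capital equals n+δ: 0.48·3.6·k^(0.48−1) = 0.08. Solving, k_gold = (0.48·3.6/0.08)^(1/0.52) ≈ 368.3471.
y_gold = 3.6·368.3471^0.48 ≈ 61.3912, c_gold = y_gold − 0.08·k_gold ≈ 31.9234.
Gain: Δc = 31.9234 − 28.2932 ≈ 3.6302.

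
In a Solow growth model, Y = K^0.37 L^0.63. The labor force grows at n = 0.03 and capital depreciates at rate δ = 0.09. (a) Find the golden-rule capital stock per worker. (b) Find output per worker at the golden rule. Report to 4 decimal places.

Break-even investment rate: n + δ = 0.03 + 0.09 = 0.12.
At the golden rule the marginal product of capital equals n+δ: 0.37·k^(0.37−1) = 0.12. Solving, k_gold = (0.37/0.12)^(1/0.63) ≈ 5.9734.
y_gold = 5.9734^0.37 ≈ 1.9373.

(a) k_gold ≈ 5.9734; (b) y_gold ≈ 1.9373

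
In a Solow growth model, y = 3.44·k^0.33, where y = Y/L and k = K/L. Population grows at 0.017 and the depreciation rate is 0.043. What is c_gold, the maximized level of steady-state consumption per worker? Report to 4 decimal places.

c_gold ≈ 9.8076

Capital per worker breaks even when investment replaces (n + δ)·k; here n + δ = 0.06.
Golden rule sets MPK = n+δ: 0.33·3.44·k^(0.33−1) = 0.06, so k_gold = (0.33·3.44/0.06)^(1/0.67) ≈ 80.5105.
y_gold = 3.44·80.5105^0.33 ≈ 14.6383.
c_gold = y_gold − (n+δ)·k_gold = 14.6383 − 0.06·80.5105 ≈ 9.8076.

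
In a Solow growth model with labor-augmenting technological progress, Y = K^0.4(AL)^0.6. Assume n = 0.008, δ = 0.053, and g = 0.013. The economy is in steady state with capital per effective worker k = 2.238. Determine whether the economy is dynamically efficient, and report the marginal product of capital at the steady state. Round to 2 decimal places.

dynamically efficient; MPK ≈ 0.25

Capital per effective worker breaks even when investment replaces (n + g + δ)·k; here n + g + δ = 0.074.
MPK = 0.4·k^(0.4−1) = 0.4·2.238^(-0.6) ≈ 0.2467.
MPK > 0.074, so the economy is dynamically efficient (under-saving).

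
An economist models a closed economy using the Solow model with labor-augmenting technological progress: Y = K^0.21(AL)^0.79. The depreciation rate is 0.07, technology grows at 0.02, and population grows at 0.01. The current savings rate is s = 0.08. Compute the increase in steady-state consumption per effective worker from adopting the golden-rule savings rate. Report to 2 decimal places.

Δc ≈ 0.10

Capital per effective worker breaks even when investment replaces (n + g + δ)·k; here n + g + δ = 0.1.
Current steady state (s = 0.08): k* = (0.08/0.1)^(1/0.79) ≈ 0.7539, y* = 0.7539^0.21 ≈ 0.9424, c* = (1−0.08)·0.9424 ≈ 0.8670.
Setting f'(k) = n+g+δ gives 0.21·k^(0.21−1) = 0.1, hence k_gold = (0.21/0.1)^(1/0.79) ≈ 2.5578.
y_gold = 2.5578^0.21 ≈ 1.2180, c_gold = y_gold − 0.1·k_gold ≈ 0.9622.
Gain: Δc = 0.9622 − 0.8670 ≈ 0.0952.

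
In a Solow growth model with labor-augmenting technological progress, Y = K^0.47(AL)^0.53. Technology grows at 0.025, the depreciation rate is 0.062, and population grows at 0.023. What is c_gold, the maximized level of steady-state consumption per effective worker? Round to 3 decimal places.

c_gold ≈ 1.921

The effective depreciation rate is n + g + δ = 0.023 + 0.025 + 0.062 = 0.11.
Golden rule sets MPK = n+g+δ: 0.47·k^(0.47−1) = 0.11, so k_gold = (0.47/0.11)^(1/0.53) ≈ 15.4885.
y_gold = 15.4885^0.47 ≈ 3.6250.
c_gold = y_gold − (n+g+δ)·k_gold = 3.6250 − 0.11·15.4885 ≈ 1.9212.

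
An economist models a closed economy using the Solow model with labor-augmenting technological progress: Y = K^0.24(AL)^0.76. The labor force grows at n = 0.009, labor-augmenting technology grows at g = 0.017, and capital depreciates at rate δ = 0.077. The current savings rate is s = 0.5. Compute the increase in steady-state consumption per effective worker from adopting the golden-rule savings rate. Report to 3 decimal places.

Break-even investment rate: n + g + δ = 0.009 + 0.017 + 0.077 = 0.103.
Current steady state (s = 0.5): k* = (0.5/0.103)^(1/0.76) ≈ 7.9948, y* = 7.9948^0.24 ≈ 1.6469, c* = (1−0.5)·1.6469 ≈ 0.8235.
Golden rule sets MPK = n+g+δ: 0.24·k^(0.24−1) = 0.103, so k_gold = (0.24/0.103)^(1/0.76) ≈ 3.0436.
y_gold = 3.0436^0.24 ≈ 1.3062, c_gold = y_gold − 0.103·k_gold ≈ 0.9927.
Gain: Δc = 0.9927 − 0.8235 ≈ 0.1693.

Δc ≈ 0.169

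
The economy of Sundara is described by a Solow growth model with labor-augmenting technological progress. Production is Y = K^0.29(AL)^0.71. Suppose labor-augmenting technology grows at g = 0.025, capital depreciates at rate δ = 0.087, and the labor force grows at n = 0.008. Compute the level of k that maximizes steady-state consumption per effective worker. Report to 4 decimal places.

The effective depreciation rate is n + g + δ = 0.008 + 0.025 + 0.087 = 0.12.
Golden rule sets MPK = n+g+δ: 0.29·k^(0.29−1) = 0.12, so k_gold = (0.29/0.12)^(1/0.71) ≈ 3.4653.

k_gold ≈ 3.4653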